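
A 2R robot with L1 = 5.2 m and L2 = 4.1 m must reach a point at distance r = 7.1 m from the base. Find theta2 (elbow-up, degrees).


cos(theta2) = (r^2 - L1^2 - L2^2) / (2*L1*L2)
cos(theta2) = (50.41 - 27.04 - 16.81) / 42.64
cos(theta2) = 0.153846
theta2 = 81.1501 degrees


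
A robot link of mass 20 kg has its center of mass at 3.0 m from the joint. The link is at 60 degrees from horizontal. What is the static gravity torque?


tau = m*g*L*cos(angle)
= 20 * 9.81 * 3.0 * cos(60 deg)
= 20 * 9.81 * 3.0 * 0.5
= 294.3 Nm


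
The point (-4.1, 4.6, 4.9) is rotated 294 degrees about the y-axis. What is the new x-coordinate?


Rotation about y-axis: x' = x*cos(theta) + z*sin(theta)
= -4.1 * 0.4067 + 4.9 * -0.9135
= -6.144


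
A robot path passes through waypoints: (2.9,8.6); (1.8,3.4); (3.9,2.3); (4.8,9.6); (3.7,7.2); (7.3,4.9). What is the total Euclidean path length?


Segment lengths:
  seg1 = sqrt((-1.1)^2 + (-5.2)^2) = 5.3151
  seg2 = sqrt((2.1)^2 + (-1.1)^2) = 2.3707
  seg3 = sqrt((0.9)^2 + (7.3)^2) = 7.3553
  seg4 = sqrt((-1.1)^2 + (-2.4)^2) = 2.6401
  seg5 = sqrt((3.6)^2 + (-2.3)^2) = 4.272
Total = 21.9531


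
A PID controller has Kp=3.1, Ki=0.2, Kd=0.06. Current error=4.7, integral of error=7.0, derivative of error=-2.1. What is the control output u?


u = Kp*e + Ki*int(e) + Kd*de/dt
= 3.1*4.7 + 0.2*7.0 + 0.06*(-2.1)
= 14.57 + 1.4 + -0.126
= 15.844


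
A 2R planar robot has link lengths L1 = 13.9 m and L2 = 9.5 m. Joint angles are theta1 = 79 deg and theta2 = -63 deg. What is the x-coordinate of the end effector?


Convert angles to radians: theta1 = 1.3788, theta2 = -1.0996
x = L1*cos(theta1) + L2*cos(theta1+theta2)
x = 2.6522 + 9.132
x = 11.7842


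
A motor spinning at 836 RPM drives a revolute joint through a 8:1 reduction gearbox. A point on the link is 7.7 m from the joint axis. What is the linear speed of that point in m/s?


omega_motor = 836 * 2*pi/60 = 87.5457 rad/s
omega_joint = omega_motor / 8 = 10.9432 rad/s
v = omega_joint * r = 10.9432 * 7.7
= 84.2628 m/s


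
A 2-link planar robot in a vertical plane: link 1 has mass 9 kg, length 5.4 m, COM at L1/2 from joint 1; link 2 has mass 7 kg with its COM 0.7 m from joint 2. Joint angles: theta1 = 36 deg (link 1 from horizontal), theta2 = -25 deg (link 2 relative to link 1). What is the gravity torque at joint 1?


Horizontal distance from joint 1 to link-1 COM:
  x_c1 = (L1/2)*cos(t1) = 2.7 * 0.809 = 2.1843 m
Horizontal distance from joint 1 to link-2 COM:
  x_c2 = L1*cos(t1) + Lc2*cos(t1+t2)
       = 5.4*0.809 + 0.7*0.9816 = 5.0558 m
tau1 = m1*g*x_c1 + m2*g*x_c2
     = 9*9.81*2.1843 + 7*9.81*5.0558
     = 192.8559 + 347.1839
     = 540.0398 Nm


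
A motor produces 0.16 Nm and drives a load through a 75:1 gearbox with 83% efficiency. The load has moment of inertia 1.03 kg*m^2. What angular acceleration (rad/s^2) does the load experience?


tau_out = tau_motor * N * eta
= 0.16 * 75 * 0.83 = 9.96 Nm
alpha = tau_out / I = 9.96 / 1.03
= 9.6699 rad/s^2


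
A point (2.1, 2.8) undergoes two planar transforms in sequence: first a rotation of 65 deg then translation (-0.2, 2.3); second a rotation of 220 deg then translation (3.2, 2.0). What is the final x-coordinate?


After transform 1:
x1 = cos(65)*2.1 - sin(65)*2.8 + -0.2 = -1.8502
y1 = sin(65)*2.1 + cos(65)*2.8 + 2.3 = 5.3866
After transform 2:
x2 = cos(220)*-1.8502 - sin(220)*5.3866 + 3.2
= 8.0797


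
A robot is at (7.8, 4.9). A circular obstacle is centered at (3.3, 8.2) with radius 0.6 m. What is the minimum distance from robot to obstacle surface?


center_dist = sqrt((7.8-3.3)^2 + (4.9-8.2)^2)
= sqrt(20.25 + 10.89)
= 5.5803
min_dist = center_dist - radius = 5.5803 - 0.6 = 4.9803 m


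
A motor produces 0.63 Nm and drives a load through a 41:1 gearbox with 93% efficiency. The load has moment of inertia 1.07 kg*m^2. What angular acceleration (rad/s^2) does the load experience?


tau_out = tau_motor * N * eta
= 0.63 * 41 * 0.93 = 24.0219 Nm
alpha = tau_out / I = 24.0219 / 1.07
= 22.4504 rad/s^2


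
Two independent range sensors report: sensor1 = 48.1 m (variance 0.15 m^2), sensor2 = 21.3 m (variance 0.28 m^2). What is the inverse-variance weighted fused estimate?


w1 = (1/var1) / (1/var1 + 1/var2)
   = 6.6667 / (6.6667 + 3.5714) = 0.6512
w2 = 1 - w1 = 0.3488
fused = w1*s1 + w2*s2 = 31.3209 + 7.4302
= 38.7512 m


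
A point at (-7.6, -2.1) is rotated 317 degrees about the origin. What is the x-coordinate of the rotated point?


x' = x*cos(theta) - y*sin(theta)
cos(317 deg) = 0.7314, sin(317 deg) = -0.682
x' = -7.6 * 0.7314 - -2.1 * -0.682
= -5.5583 - 1.4322
= -6.9905


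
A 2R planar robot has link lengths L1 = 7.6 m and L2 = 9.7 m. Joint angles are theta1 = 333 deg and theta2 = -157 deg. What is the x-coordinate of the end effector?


Convert angles to radians: theta1 = 5.8119, theta2 = -2.7402
x = L1*cos(theta1) + L2*cos(theta1+theta2)
x = 6.7716 + -9.6764
x = -2.9047


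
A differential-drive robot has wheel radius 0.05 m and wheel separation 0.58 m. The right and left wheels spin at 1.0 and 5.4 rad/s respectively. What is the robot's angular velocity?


vR = r*wR = 0.05*1.0 = 0.05 m/s
vL = r*wL = 0.05*5.4 = 0.27 m/s
v = (vR+vL)/2 = 0.16 m/s
omega = (vR-vL)/L = -0.3793 rad/s
angular velocity = -0.3793 rad/s


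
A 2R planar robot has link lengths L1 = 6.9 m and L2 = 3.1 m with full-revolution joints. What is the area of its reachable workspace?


r_max = L1 + L2 = 10.0 m
r_min = |L1 - L2| = 3.8 m
Area = pi*(r_max^2 - r_min^2)
= pi*(100.0 - 14.44)
= pi * 85.56
= 268.7947 m^2


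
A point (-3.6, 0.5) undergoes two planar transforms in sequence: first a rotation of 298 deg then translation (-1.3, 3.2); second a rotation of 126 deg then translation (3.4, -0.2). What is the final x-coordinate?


After transform 1:
x1 = cos(298)*-3.6 - sin(298)*0.5 + -1.3 = -2.5486
y1 = sin(298)*-3.6 + cos(298)*0.5 + 3.2 = 6.6133
After transform 2:
x2 = cos(126)*-2.5486 - sin(126)*6.6133 + 3.4
= -0.4523


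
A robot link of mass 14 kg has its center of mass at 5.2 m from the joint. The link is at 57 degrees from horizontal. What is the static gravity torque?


tau = m*g*L*cos(angle)
= 14 * 9.81 * 5.2 * cos(57 deg)
= 14 * 9.81 * 5.2 * 0.5446
= 388.9638 Nm


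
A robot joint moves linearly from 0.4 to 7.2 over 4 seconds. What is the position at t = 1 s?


s = t/T = 1/4 = 0.25
p(t) = p0 + (pf-p0)*s
= 0.4 + (7.2 - 0.4) * 0.25
= 2.1


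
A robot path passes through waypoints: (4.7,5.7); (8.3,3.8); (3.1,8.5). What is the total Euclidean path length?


Segment lengths:
  seg1 = sqrt((3.6)^2 + (-1.9)^2) = 4.0706
  seg2 = sqrt((-5.2)^2 + (4.7)^2) = 7.0093
Total = 11.0799


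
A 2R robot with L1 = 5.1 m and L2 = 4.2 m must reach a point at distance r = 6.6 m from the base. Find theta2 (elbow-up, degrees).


cos(theta2) = (r^2 - L1^2 - L2^2) / (2*L1*L2)
cos(theta2) = (43.56 - 26.01 - 17.64) / 42.84
cos(theta2) = -0.002101
theta2 = 90.1204 degrees


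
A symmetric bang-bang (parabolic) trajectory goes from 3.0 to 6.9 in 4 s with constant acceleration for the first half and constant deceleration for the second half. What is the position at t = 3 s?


Symmetric rest-to-rest: each phase covers (pf-p0)/2 in time T/2. 0.5*a*(T/2)^2 = (pf-p0)/2 => a = 4*(pf-p0)/T^2
a = 4*(6.9-3.0)/4^2 = 0.975
t = 3 is in the deceleration phase (t > T/2).
p = pf - 0.5*a*(T-t)^2 = 6.9 - 0.5*0.975*1^2
= 6.4125


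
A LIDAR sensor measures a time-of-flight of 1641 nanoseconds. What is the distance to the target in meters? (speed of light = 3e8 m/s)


tof = 1641 ns = 1.641e-06 s
dist = c * tof / 2
= 3e8 * 1.641e-06 / 2
= 246.15 m


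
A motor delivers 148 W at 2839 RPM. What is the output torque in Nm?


omega = 2839 * 2*pi/60 = 297.2994 rad/s
tau = P / omega = 148 / 297.2994
= 0.4978 Nm


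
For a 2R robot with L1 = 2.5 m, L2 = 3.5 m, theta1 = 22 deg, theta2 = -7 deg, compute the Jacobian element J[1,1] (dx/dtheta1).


J[1,1] = -L1*sin(t1) - L2*sin(t1+t2)
= -2.5*sin(22) - 3.5*sin(15)
= -1.8424


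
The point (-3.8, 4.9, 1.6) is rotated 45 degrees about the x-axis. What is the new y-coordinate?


Rotation about x-axis: y' = y*cos(theta) - z*sin(theta)
= 4.9 * 0.7071 - 1.6 * 0.7071
= 2.3335


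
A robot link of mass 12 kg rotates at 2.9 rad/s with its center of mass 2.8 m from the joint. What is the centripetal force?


F = m * omega^2 * r
= 12 * 2.9^2 * 2.8
= 12 * 8.41 * 2.8
= 282.576 N


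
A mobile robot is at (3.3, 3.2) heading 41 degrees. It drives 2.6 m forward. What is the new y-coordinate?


y_new = y0 + d*sin(theta)
= 3.2 + 2.6*sin(41)
= 3.2 + 1.7058
= 4.9058


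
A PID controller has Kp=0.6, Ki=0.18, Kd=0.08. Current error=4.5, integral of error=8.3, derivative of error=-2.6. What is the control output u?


u = Kp*e + Ki*int(e) + Kd*de/dt
= 0.6*4.5 + 0.18*8.3 + 0.08*(-2.6)
= 2.7 + 1.494 + -0.208
= 3.986


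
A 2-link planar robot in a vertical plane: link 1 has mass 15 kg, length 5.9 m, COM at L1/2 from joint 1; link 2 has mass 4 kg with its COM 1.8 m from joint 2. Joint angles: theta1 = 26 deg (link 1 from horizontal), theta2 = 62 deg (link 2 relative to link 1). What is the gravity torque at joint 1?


Horizontal distance from joint 1 to link-1 COM:
  x_c1 = (L1/2)*cos(t1) = 2.95 * 0.8988 = 2.6514 m
Horizontal distance from joint 1 to link-2 COM:
  x_c2 = L1*cos(t1) + Lc2*cos(t1+t2)
       = 5.9*0.8988 + 1.8*0.0349 = 5.3657 m
tau1 = m1*g*x_c1 + m2*g*x_c2
     = 15*9.81*2.6514 + 4*9.81*5.3657
     = 390.1598 + 210.5502
     = 600.71 Nm


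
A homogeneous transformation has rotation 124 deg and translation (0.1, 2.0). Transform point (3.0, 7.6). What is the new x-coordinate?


x' = cos(theta)*px - sin(theta)*py + tx
= -0.5592*3.0 - 0.829*7.6 + 0.1
= -7.8783


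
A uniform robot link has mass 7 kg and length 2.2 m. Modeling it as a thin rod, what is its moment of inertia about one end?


I = (1/3) * m * L^2
= (1/3) * 7 * 2.2^2
= 0.333333 * 7 * 4.84
= 11.2933 kg*m^2


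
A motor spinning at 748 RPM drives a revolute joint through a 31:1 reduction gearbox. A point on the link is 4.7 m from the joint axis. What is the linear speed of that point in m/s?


omega_motor = 748 * 2*pi/60 = 78.3304 rad/s
omega_joint = omega_motor / 31 = 2.5268 rad/s
v = omega_joint * r = 2.5268 * 4.7
= 11.8759 m/s


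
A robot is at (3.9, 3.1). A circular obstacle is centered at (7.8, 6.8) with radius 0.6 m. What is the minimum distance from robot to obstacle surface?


center_dist = sqrt((3.9-7.8)^2 + (3.1-6.8)^2)
= sqrt(15.21 + 13.69)
= 5.3759
min_dist = center_dist - radius = 5.3759 - 0.6 = 4.7759 m


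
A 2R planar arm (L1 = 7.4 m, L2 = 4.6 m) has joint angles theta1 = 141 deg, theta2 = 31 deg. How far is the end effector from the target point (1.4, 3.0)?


End effector via forward kinematics:
x = L1*cos(t1) + L2*cos(t1+t2) = -10.3061
y = L1*sin(t1) + L2*sin(t1+t2) = 5.2972
Distance to target:
d = sqrt((1.4 - -10.3061)^2 + (3.0 - 5.2972)^2)
= sqrt(137.0331 + 5.277)
= 11.9294 m


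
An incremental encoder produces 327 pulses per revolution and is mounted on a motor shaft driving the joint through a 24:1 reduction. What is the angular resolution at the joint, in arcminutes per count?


counts per rev = 327
effective counts at joint = 327 * 24 = 7848
resolution = 360*60 / 7848
= 2.7523 arcmin/count


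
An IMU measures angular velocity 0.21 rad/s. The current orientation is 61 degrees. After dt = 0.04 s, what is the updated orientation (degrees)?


delta_theta = w * dt = 0.21 * 0.04 = 0.0084 rad
= 0.4813 deg
theta_new = 61 + 0.4813 = 61.4813 deg


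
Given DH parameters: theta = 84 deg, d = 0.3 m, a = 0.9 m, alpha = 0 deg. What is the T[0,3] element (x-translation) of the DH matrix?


T[0,3] = a * cos(theta)
= 0.9 * cos(84 deg)
= 0.9 * 0.1045
= 0.0941


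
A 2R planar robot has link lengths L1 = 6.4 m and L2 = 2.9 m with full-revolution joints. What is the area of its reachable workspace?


r_max = L1 + L2 = 9.3 m
r_min = |L1 - L2| = 3.5 m
Area = pi*(r_max^2 - r_min^2)
= pi*(86.49 - 12.25)
= pi * 74.24
= 233.2318 m^2


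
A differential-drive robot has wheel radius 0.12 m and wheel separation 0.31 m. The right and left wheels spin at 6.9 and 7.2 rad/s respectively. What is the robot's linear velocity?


vR = r*wR = 0.12*6.9 = 0.828 m/s
vL = r*wL = 0.12*7.2 = 0.864 m/s
v = (vR+vL)/2 = 0.846 m/s
omega = (vR-vL)/L = -0.1161 rad/s
linear velocity = 0.846 m/s


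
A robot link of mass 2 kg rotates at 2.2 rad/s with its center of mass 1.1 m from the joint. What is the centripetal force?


F = m * omega^2 * r
= 2 * 2.2^2 * 1.1
= 2 * 4.84 * 1.1
= 10.648 N


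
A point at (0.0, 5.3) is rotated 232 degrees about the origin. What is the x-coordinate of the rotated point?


x' = x*cos(theta) - y*sin(theta)
cos(232 deg) = -0.6157, sin(232 deg) = -0.788
x' = 0.0 * -0.6157 - 5.3 * -0.788
= -0.0 - -4.1765
= 4.1765


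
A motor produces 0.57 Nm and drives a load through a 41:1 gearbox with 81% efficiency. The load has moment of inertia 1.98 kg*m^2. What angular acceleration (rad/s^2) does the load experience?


tau_out = tau_motor * N * eta
= 0.57 * 41 * 0.81 = 18.9297 Nm
alpha = tau_out / I = 18.9297 / 1.98
= 9.5605 rad/s^2


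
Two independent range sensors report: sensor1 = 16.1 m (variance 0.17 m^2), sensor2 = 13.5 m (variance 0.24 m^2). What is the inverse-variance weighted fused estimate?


w1 = (1/var1) / (1/var1 + 1/var2)
   = 5.8824 / (5.8824 + 4.1667) = 0.5854
w2 = 1 - w1 = 0.4146
fused = w1*s1 + w2*s2 = 9.4244 + 5.5976
= 15.022 m


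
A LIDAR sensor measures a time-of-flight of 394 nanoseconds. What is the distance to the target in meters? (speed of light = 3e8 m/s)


tof = 394 ns = 3.94e-07 s
dist = c * tof / 2
= 3e8 * 3.94e-07 / 2
= 59.1 m


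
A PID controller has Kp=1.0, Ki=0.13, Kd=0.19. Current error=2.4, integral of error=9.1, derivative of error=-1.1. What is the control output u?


u = Kp*e + Ki*int(e) + Kd*de/dt
= 1.0*2.4 + 0.13*9.1 + 0.19*(-1.1)
= 2.4 + 1.183 + -0.209
= 3.374


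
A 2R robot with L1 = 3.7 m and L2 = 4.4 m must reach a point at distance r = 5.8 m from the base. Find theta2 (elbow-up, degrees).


cos(theta2) = (r^2 - L1^2 - L2^2) / (2*L1*L2)
cos(theta2) = (33.64 - 13.69 - 19.36) / 32.56
cos(theta2) = 0.01812
theta2 = 88.9617 degrees


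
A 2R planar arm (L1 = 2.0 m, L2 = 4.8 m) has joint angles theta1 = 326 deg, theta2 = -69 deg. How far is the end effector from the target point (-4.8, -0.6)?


End effector via forward kinematics:
x = L1*cos(t1) + L2*cos(t1+t2) = 0.5783
y = L1*sin(t1) + L2*sin(t1+t2) = -5.7954
Distance to target:
d = sqrt((-4.8 - 0.5783)^2 + (-0.6 - -5.7954)^2)
= sqrt(28.9262 + 26.9918)
= 7.4778 m


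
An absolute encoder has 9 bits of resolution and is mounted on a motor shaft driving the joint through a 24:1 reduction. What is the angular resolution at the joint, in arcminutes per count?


counts = 2^9 = 512
effective counts at joint = 512 * 24 = 12288
resolution = 360*60 / 12288
= 1.7578 arcmin/count


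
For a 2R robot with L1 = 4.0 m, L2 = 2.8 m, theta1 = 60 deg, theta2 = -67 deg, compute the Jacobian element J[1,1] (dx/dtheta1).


J[1,1] = -L1*sin(t1) - L2*sin(t1+t2)
= -4.0*sin(60) - 2.8*sin(-7)
= -3.1229


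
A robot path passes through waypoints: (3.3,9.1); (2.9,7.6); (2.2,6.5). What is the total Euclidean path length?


Segment lengths:
  seg1 = sqrt((-0.4)^2 + (-1.5)^2) = 1.5524
  seg2 = sqrt((-0.7)^2 + (-1.1)^2) = 1.3038
Total = 2.8563


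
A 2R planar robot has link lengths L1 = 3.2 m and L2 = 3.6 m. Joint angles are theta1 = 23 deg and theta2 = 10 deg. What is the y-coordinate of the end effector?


Convert angles to radians: theta1 = 0.4014, theta2 = 0.1745
y = L1*sin(theta1) + L2*sin(theta1+theta2)
y = 1.2503 + 1.9607
y = 3.211


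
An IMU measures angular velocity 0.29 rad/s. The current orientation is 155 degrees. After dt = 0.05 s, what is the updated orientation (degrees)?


delta_theta = w * dt = 0.29 * 0.05 = 0.0145 rad
= 0.8308 deg
theta_new = 155 + 0.8308 = 155.8308 deg


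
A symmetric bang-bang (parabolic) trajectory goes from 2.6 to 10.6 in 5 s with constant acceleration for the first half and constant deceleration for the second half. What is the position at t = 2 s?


Symmetric rest-to-rest: each phase covers (pf-p0)/2 in time T/2. 0.5*a*(T/2)^2 = (pf-p0)/2 => a = 4*(pf-p0)/T^2
a = 4*(10.6-2.6)/5^2 = 1.28
t = 2 is in the acceleration phase (t <= T/2).
p = p0 + 0.5*a*t^2 = 2.6 + 0.5*1.28*2^2
= 5.16


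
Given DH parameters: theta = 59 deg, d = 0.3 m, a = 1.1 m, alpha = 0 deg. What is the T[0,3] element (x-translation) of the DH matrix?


T[0,3] = a * cos(theta)
= 1.1 * cos(59 deg)
= 1.1 * 0.515
= 0.5665


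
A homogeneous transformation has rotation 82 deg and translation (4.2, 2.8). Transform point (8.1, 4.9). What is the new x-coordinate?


x' = cos(theta)*px - sin(theta)*py + tx
= 0.1392*8.1 - 0.9903*4.9 + 4.2
= 0.475


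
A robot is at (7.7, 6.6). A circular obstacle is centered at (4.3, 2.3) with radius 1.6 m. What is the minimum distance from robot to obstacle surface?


center_dist = sqrt((7.7-4.3)^2 + (6.6-2.3)^2)
= sqrt(11.56 + 18.49)
= 5.4818
min_dist = center_dist - radius = 5.4818 - 1.6 = 3.8818 m


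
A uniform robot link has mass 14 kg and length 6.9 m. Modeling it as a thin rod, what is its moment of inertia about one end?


I = (1/3) * m * L^2
= (1/3) * 14 * 6.9^2
= 0.333333 * 14 * 47.61
= 222.18 kg*m^2


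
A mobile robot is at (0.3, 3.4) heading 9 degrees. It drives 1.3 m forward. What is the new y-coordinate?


y_new = y0 + d*sin(theta)
= 3.4 + 1.3*sin(9)
= 3.4 + 0.2034
= 3.6034


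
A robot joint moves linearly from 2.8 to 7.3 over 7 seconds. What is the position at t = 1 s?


s = t/T = 1/7 = 0.1429
p(t) = p0 + (pf-p0)*s
= 2.8 + (7.3 - 2.8) * 0.1429
= 3.4429


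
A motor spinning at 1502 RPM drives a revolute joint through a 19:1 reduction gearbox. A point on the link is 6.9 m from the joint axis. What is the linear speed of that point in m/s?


omega_motor = 1502 * 2*pi/60 = 157.2891 rad/s
omega_joint = omega_motor / 19 = 8.2784 rad/s
v = omega_joint * r = 8.2784 * 6.9
= 57.1208 m/s


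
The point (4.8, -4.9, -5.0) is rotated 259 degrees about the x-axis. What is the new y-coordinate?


Rotation about x-axis: y' = y*cos(theta) - z*sin(theta)
= -4.9 * -0.1908 - -5.0 * -0.9816
= -3.9732


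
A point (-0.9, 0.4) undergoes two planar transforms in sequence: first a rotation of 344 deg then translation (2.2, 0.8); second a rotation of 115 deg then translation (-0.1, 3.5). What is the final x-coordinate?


After transform 1:
x1 = cos(344)*-0.9 - sin(344)*0.4 + 2.2 = 1.4451
y1 = sin(344)*-0.9 + cos(344)*0.4 + 0.8 = 1.4326
After transform 2:
x2 = cos(115)*1.4451 - sin(115)*1.4326 + -0.1
= -2.0091


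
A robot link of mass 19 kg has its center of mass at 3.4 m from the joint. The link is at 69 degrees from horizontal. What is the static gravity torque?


tau = m*g*L*cos(angle)
= 19 * 9.81 * 3.4 * cos(69 deg)
= 19 * 9.81 * 3.4 * 0.3584
= 227.1071 Nm


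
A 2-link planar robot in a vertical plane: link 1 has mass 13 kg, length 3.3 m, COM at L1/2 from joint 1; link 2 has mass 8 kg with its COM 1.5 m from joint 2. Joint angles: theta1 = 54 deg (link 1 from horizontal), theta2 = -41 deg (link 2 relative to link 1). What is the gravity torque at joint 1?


Horizontal distance from joint 1 to link-1 COM:
  x_c1 = (L1/2)*cos(t1) = 1.65 * 0.5878 = 0.9698 m
Horizontal distance from joint 1 to link-2 COM:
  x_c2 = L1*cos(t1) + Lc2*cos(t1+t2)
       = 3.3*0.5878 + 1.5*0.9744 = 3.4012 m
tau1 = m1*g*x_c1 + m2*g*x_c2
     = 13*9.81*0.9698 + 8*9.81*3.4012
     = 123.6844 + 266.9298
     = 390.6142 Nm


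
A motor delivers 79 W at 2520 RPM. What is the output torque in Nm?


omega = 2520 * 2*pi/60 = 263.8938 rad/s
tau = P / omega = 79 / 263.8938
= 0.2994 Nm


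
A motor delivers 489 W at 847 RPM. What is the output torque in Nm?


omega = 847 * 2*pi/60 = 88.6976 rad/s
tau = P / omega = 489 / 88.6976
= 5.5131 Nm


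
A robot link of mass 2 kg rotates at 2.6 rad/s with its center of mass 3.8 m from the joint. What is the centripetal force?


F = m * omega^2 * r
= 2 * 2.6^2 * 3.8
= 2 * 6.76 * 3.8
= 51.376 N


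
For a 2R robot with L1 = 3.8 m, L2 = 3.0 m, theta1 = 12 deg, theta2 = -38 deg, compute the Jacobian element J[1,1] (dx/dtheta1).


J[1,1] = -L1*sin(t1) - L2*sin(t1+t2)
= -3.8*sin(12) - 3.0*sin(-26)
= 0.525


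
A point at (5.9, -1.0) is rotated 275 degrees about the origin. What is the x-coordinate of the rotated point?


x' = x*cos(theta) - y*sin(theta)
cos(275 deg) = 0.0872, sin(275 deg) = -0.9962
x' = 5.9 * 0.0872 - -1.0 * -0.9962
= 0.5142 - 0.9962
= -0.482


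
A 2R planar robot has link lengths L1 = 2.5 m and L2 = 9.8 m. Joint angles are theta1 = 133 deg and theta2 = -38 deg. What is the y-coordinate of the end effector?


Convert angles to radians: theta1 = 2.3213, theta2 = -0.6632
y = L1*sin(theta1) + L2*sin(theta1+theta2)
y = 1.8284 + 9.7627
y = 11.5911


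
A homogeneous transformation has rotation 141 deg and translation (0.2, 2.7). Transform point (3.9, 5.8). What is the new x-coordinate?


x' = cos(theta)*px - sin(theta)*py + tx
= -0.7771*3.9 - 0.6293*5.8 + 0.2
= -6.4809


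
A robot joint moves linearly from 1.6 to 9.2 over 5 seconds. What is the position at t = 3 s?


s = t/T = 3/5 = 0.6
p(t) = p0 + (pf-p0)*s
= 1.6 + (9.2 - 1.6) * 0.6
= 6.16


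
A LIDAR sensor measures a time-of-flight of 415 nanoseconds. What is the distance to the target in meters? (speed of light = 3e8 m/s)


tof = 415 ns = 4.15e-07 s
dist = c * tof / 2
= 3e8 * 4.15e-07 / 2
= 62.25 m


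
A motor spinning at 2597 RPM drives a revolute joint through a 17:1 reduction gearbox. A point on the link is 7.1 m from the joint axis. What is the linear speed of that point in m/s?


omega_motor = 2597 * 2*pi/60 = 271.9572 rad/s
omega_joint = omega_motor / 17 = 15.9975 rad/s
v = omega_joint * r = 15.9975 * 7.1
= 113.5821 m/s


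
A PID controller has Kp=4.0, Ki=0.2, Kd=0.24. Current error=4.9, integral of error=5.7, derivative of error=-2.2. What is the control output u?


u = Kp*e + Ki*int(e) + Kd*de/dt
= 4.0*4.9 + 0.2*5.7 + 0.24*(-2.2)
= 19.6 + 1.14 + -0.528
= 20.212


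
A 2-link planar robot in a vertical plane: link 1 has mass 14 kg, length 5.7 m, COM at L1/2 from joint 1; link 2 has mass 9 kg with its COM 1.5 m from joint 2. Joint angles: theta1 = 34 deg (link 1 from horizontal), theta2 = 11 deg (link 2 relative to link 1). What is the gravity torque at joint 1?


Horizontal distance from joint 1 to link-1 COM:
  x_c1 = (L1/2)*cos(t1) = 2.85 * 0.829 = 2.3628 m
Horizontal distance from joint 1 to link-2 COM:
  x_c2 = L1*cos(t1) + Lc2*cos(t1+t2)
       = 5.7*0.829 + 1.5*0.7071 = 5.7862 m
tau1 = m1*g*x_c1 + m2*g*x_c2
     = 14*9.81*2.3628 + 9*9.81*5.7862
     = 324.5011 + 510.8613
     = 835.3624 Nm


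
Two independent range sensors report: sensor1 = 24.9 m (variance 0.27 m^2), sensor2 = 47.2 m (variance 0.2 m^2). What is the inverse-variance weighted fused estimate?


w1 = (1/var1) / (1/var1 + 1/var2)
   = 3.7037 / (3.7037 + 5.0) = 0.4255
w2 = 1 - w1 = 0.5745
fused = w1*s1 + w2*s2 = 10.5957 + 27.1149
= 37.7106 m


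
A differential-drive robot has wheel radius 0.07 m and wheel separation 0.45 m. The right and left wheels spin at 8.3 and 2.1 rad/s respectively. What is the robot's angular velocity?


vR = r*wR = 0.07*8.3 = 0.581 m/s
vL = r*wL = 0.07*2.1 = 0.147 m/s
v = (vR+vL)/2 = 0.364 m/s
omega = (vR-vL)/L = 0.9644 rad/s
angular velocity = 0.9644 rad/s


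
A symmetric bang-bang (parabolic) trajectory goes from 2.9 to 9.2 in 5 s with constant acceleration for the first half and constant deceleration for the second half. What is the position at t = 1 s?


Symmetric rest-to-rest: each phase covers (pf-p0)/2 in time T/2. 0.5*a*(T/2)^2 = (pf-p0)/2 => a = 4*(pf-p0)/T^2
a = 4*(9.2-2.9)/5^2 = 1.008
t = 1 is in the acceleration phase (t <= T/2).
p = p0 + 0.5*a*t^2 = 2.9 + 0.5*1.008*1^2
= 3.404


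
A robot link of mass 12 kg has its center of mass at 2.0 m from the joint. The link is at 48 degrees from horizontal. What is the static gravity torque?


tau = m*g*L*cos(angle)
= 12 * 9.81 * 2.0 * cos(48 deg)
= 12 * 9.81 * 2.0 * 0.6691
= 157.5401 Nm


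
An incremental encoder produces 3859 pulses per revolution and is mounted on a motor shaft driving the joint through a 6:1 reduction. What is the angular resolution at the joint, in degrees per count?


counts per rev = 3859
effective counts at joint = 3859 * 6 = 23154
resolution = 360 / 23154
= 0.0155 deg/count


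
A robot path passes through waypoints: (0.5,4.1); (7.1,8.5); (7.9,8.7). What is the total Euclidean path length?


Segment lengths:
  seg1 = sqrt((6.6)^2 + (4.4)^2) = 7.9322
  seg2 = sqrt((0.8)^2 + (0.2)^2) = 0.8246
Total = 8.7568


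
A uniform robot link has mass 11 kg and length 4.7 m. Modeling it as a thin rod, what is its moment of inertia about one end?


I = (1/3) * m * L^2
= (1/3) * 11 * 4.7^2
= 0.333333 * 11 * 22.09
= 80.9967 kg*m^2


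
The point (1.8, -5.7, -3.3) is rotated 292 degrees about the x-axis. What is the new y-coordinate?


Rotation about x-axis: y' = y*cos(theta) - z*sin(theta)
= -5.7 * 0.3746 - -3.3 * -0.9272
= -5.195


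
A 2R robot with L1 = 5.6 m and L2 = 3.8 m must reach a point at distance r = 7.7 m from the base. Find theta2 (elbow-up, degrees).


cos(theta2) = (r^2 - L1^2 - L2^2) / (2*L1*L2)
cos(theta2) = (59.29 - 31.36 - 14.44) / 42.56
cos(theta2) = 0.316964
theta2 = 71.5206 degrees


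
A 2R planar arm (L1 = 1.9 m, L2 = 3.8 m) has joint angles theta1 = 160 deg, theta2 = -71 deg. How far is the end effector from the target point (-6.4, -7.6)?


End effector via forward kinematics:
x = L1*cos(t1) + L2*cos(t1+t2) = -1.7191
y = L1*sin(t1) + L2*sin(t1+t2) = 4.4493
Distance to target:
d = sqrt((-6.4 - -1.7191)^2 + (-7.6 - 4.4493)^2)
= sqrt(21.9109 + 145.1847)
= 12.9265 m


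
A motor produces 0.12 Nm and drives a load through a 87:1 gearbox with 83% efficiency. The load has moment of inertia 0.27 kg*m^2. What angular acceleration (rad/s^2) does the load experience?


tau_out = tau_motor * N * eta
= 0.12 * 87 * 0.83 = 8.6652 Nm
alpha = tau_out / I = 8.6652 / 0.27
= 32.0933 rad/s^2


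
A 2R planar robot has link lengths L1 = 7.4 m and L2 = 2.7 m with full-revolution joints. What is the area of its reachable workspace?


r_max = L1 + L2 = 10.1 m
r_min = |L1 - L2| = 4.7 m
Area = pi*(r_max^2 - r_min^2)
= pi*(102.01 - 22.09)
= pi * 79.92
= 251.0761 m^2


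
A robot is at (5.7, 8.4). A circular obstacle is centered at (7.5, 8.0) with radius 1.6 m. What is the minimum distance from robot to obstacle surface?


center_dist = sqrt((5.7-7.5)^2 + (8.4-8.0)^2)
= sqrt(3.24 + 0.16)
= 1.8439
min_dist = center_dist - radius = 1.8439 - 1.6 = 0.2439 m


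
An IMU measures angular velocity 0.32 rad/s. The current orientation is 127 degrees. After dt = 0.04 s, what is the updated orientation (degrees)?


delta_theta = w * dt = 0.32 * 0.04 = 0.0128 rad
= 0.7334 deg
theta_new = 127 + 0.7334 = 127.7334 deg


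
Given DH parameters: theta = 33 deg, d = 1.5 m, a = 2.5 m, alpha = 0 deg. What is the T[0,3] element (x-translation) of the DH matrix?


T[0,3] = a * cos(theta)
= 2.5 * cos(33 deg)
= 2.5 * 0.8387
= 2.0967


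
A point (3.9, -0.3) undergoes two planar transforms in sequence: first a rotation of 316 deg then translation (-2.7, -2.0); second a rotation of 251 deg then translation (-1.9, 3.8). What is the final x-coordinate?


After transform 1:
x1 = cos(316)*3.9 - sin(316)*-0.3 + -2.7 = -0.103
y1 = sin(316)*3.9 + cos(316)*-0.3 + -2.0 = -4.925
After transform 2:
x2 = cos(251)*-0.103 - sin(251)*-4.925 + -1.9
= -6.5231


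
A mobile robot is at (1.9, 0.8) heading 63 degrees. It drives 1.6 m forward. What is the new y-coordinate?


y_new = y0 + d*sin(theta)
= 0.8 + 1.6*sin(63)
= 0.8 + 1.4256
= 2.2256


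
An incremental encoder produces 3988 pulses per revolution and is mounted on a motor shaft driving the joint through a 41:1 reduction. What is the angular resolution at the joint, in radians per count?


counts per rev = 3988
effective counts at joint = 3988 * 41 = 163508
resolution = 2*pi / 163508
= 3.8427e-05 rad/count


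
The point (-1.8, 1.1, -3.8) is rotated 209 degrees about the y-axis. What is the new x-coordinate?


Rotation about y-axis: x' = x*cos(theta) + z*sin(theta)
= -1.8 * -0.8746 + -3.8 * -0.4848
= 3.4166


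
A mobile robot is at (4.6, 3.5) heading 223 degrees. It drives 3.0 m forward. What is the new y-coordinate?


y_new = y0 + d*sin(theta)
= 3.5 + 3.0*sin(223)
= 3.5 + -2.046
= 1.454


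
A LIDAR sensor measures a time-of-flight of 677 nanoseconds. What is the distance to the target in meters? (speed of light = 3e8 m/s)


tof = 677 ns = 6.77e-07 s
dist = c * tof / 2
= 3e8 * 6.77e-07 / 2
= 101.55 m


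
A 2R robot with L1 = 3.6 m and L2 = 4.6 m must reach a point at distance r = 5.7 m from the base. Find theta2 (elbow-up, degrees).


cos(theta2) = (r^2 - L1^2 - L2^2) / (2*L1*L2)
cos(theta2) = (32.49 - 12.96 - 21.16) / 33.12
cos(theta2) = -0.049215
theta2 = 92.8209 degrees


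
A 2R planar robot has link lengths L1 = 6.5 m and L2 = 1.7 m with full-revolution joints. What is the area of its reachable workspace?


r_max = L1 + L2 = 8.2 m
r_min = |L1 - L2| = 4.8 m
Area = pi*(r_max^2 - r_min^2)
= pi*(67.24 - 23.04)
= pi * 44.2
= 138.8584 m^2


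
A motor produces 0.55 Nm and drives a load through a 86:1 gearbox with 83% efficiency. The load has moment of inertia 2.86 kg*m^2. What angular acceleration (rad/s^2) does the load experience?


tau_out = tau_motor * N * eta
= 0.55 * 86 * 0.83 = 39.259 Nm
alpha = tau_out / I = 39.259 / 2.86
= 13.7269 rad/s^2


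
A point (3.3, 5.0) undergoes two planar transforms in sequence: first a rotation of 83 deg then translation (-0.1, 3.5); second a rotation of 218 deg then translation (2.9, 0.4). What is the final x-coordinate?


After transform 1:
x1 = cos(83)*3.3 - sin(83)*5.0 + -0.1 = -4.6606
y1 = sin(83)*3.3 + cos(83)*5.0 + 3.5 = 7.3847
After transform 2:
x2 = cos(218)*-4.6606 - sin(218)*7.3847 + 2.9
= 11.1191


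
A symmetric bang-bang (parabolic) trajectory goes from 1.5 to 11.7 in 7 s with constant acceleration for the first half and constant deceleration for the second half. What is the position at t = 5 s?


Symmetric rest-to-rest: each phase covers (pf-p0)/2 in time T/2. 0.5*a*(T/2)^2 = (pf-p0)/2 => a = 4*(pf-p0)/T^2
a = 4*(11.7-1.5)/7^2 = 0.8327
t = 5 is in the deceleration phase (t > T/2).
p = pf - 0.5*a*(T-t)^2 = 11.7 - 0.5*0.8327*2^2
= 10.0347


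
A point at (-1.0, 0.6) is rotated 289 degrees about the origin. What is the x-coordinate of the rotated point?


x' = x*cos(theta) - y*sin(theta)
cos(289 deg) = 0.3256, sin(289 deg) = -0.9455
x' = -1.0 * 0.3256 - 0.6 * -0.9455
= -0.3256 - -0.5673
= 0.2417


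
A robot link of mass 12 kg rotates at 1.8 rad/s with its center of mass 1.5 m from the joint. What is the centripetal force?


F = m * omega^2 * r
= 12 * 1.8^2 * 1.5
= 12 * 3.24 * 1.5
= 58.32 N


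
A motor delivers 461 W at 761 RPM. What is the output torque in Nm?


omega = 761 * 2*pi/60 = 79.6917 rad/s
tau = P / omega = 461 / 79.6917
= 5.7848 Nm


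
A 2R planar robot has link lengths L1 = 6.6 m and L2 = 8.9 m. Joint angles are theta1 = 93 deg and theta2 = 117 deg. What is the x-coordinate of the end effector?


Convert angles to radians: theta1 = 1.6232, theta2 = 2.042
x = L1*cos(theta1) + L2*cos(theta1+theta2)
x = -0.3454 + -7.7076
x = -8.053


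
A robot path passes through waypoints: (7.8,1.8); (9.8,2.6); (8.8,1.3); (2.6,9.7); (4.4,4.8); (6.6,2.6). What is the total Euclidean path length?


Segment lengths:
  seg1 = sqrt((2.0)^2 + (0.8)^2) = 2.1541
  seg2 = sqrt((-1.0)^2 + (-1.3)^2) = 1.6401
  seg3 = sqrt((-6.2)^2 + (8.4)^2) = 10.4403
  seg4 = sqrt((1.8)^2 + (-4.9)^2) = 5.2202
  seg5 = sqrt((2.2)^2 + (-2.2)^2) = 3.1113
Total = 22.5659


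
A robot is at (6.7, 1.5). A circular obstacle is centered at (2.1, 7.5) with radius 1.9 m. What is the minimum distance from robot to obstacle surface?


center_dist = sqrt((6.7-2.1)^2 + (1.5-7.5)^2)
= sqrt(21.16 + 36.0)
= 7.5604
min_dist = center_dist - radius = 7.5604 - 1.9 = 5.6604 m


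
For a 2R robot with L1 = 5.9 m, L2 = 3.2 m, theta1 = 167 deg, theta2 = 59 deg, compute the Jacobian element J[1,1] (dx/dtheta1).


J[1,1] = -L1*sin(t1) - L2*sin(t1+t2)
= -5.9*sin(167) - 3.2*sin(226)
= 0.9747


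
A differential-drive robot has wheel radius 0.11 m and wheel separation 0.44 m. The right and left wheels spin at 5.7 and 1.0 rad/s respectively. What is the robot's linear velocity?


vR = r*wR = 0.11*5.7 = 0.627 m/s
vL = r*wL = 0.11*1.0 = 0.11 m/s
v = (vR+vL)/2 = 0.3685 m/s
omega = (vR-vL)/L = 1.175 rad/s
linear velocity = 0.3685 m/s


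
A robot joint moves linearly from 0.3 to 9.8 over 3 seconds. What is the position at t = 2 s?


s = t/T = 2/3 = 0.6667
p(t) = p0 + (pf-p0)*s
= 0.3 + (9.8 - 0.3) * 0.6667
= 6.6333


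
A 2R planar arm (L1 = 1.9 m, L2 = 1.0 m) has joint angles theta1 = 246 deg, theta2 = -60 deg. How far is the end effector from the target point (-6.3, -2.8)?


End effector via forward kinematics:
x = L1*cos(t1) + L2*cos(t1+t2) = -1.7673
y = L1*sin(t1) + L2*sin(t1+t2) = -1.8403
Distance to target:
d = sqrt((-6.3 - -1.7673)^2 + (-2.8 - -1.8403)^2)
= sqrt(20.5452 + 0.9211)
= 4.6332 m


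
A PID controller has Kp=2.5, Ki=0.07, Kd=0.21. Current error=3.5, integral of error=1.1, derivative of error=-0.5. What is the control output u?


u = Kp*e + Ki*int(e) + Kd*de/dt
= 2.5*3.5 + 0.07*1.1 + 0.21*(-0.5)
= 8.75 + 0.077 + -0.105
= 8.722


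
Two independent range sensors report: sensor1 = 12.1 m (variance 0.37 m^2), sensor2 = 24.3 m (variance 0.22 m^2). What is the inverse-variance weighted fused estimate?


w1 = (1/var1) / (1/var1 + 1/var2)
   = 2.7027 / (2.7027 + 4.5455) = 0.3729
w2 = 1 - w1 = 0.6271
fused = w1*s1 + w2*s2 = 4.5119 + 15.239
= 19.7508 m


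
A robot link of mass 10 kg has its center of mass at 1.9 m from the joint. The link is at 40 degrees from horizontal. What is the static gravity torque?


tau = m*g*L*cos(angle)
= 10 * 9.81 * 1.9 * cos(40 deg)
= 10 * 9.81 * 1.9 * 0.766
= 142.783 Nm


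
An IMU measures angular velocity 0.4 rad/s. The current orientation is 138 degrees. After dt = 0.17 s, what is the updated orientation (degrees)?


delta_theta = w * dt = 0.4 * 0.17 = 0.068 rad
= 3.8961 deg
theta_new = 138 + 3.8961 = 141.8961 deg


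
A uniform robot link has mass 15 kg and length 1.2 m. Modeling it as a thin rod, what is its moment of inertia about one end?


I = (1/3) * m * L^2
= (1/3) * 15 * 1.2^2
= 0.333333 * 15 * 1.44
= 7.2 kg*m^2


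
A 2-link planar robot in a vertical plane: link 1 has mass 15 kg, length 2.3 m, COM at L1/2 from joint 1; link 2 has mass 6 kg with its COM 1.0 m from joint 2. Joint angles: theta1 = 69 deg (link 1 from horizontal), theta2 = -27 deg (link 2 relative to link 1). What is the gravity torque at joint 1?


Horizontal distance from joint 1 to link-1 COM:
  x_c1 = (L1/2)*cos(t1) = 1.15 * 0.3584 = 0.4121 m
Horizontal distance from joint 1 to link-2 COM:
  x_c2 = L1*cos(t1) + Lc2*cos(t1+t2)
       = 2.3*0.3584 + 1.0*0.7431 = 1.5674 m
tau1 = m1*g*x_c1 + m2*g*x_c2
     = 15*9.81*0.4121 + 6*9.81*1.5674
     = 60.6439 + 92.2566
     = 152.9006 Nm


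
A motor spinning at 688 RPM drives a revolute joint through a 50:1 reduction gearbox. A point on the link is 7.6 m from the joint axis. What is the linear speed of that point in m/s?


omega_motor = 688 * 2*pi/60 = 72.0472 rad/s
omega_joint = omega_motor / 50 = 1.4409 rad/s
v = omega_joint * r = 1.4409 * 7.6
= 10.9512 m/s


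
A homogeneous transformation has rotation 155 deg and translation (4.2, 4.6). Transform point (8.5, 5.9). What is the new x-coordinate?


x' = cos(theta)*px - sin(theta)*py + tx
= -0.9063*8.5 - 0.4226*5.9 + 4.2
= -5.9971


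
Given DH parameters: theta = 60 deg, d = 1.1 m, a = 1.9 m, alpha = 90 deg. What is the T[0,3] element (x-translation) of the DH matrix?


T[0,3] = a * cos(theta)
= 1.9 * cos(60 deg)
= 1.9 * 0.5
= 0.95


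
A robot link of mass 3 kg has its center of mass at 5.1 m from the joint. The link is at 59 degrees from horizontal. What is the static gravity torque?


tau = m*g*L*cos(angle)
= 3 * 9.81 * 5.1 * cos(59 deg)
= 3 * 9.81 * 5.1 * 0.515
= 77.3036 Nm


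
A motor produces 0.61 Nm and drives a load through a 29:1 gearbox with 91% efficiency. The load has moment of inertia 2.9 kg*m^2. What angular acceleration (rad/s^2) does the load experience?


tau_out = tau_motor * N * eta
= 0.61 * 29 * 0.91 = 16.0979 Nm
alpha = tau_out / I = 16.0979 / 2.9
= 5.551 rad/s^2


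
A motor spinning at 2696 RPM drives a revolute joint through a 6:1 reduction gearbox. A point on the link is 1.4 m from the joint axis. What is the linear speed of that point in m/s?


omega_motor = 2696 * 2*pi/60 = 282.3245 rad/s
omega_joint = omega_motor / 6 = 47.0541 rad/s
v = omega_joint * r = 47.0541 * 1.4
= 65.8757 m/s


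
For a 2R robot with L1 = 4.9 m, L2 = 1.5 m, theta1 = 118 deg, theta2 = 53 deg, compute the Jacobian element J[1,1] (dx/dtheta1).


J[1,1] = -L1*sin(t1) - L2*sin(t1+t2)
= -4.9*sin(118) - 1.5*sin(171)
= -4.5611


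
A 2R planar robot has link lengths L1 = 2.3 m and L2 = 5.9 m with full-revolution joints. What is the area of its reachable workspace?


r_max = L1 + L2 = 8.2 m
r_min = |L1 - L2| = 3.6 m
Area = pi*(r_max^2 - r_min^2)
= pi*(67.24 - 12.96)
= pi * 54.28
= 170.5256 m^2


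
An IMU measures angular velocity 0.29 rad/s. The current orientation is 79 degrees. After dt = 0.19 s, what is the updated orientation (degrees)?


delta_theta = w * dt = 0.29 * 0.19 = 0.0551 rad
= 3.157 deg
theta_new = 79 + 3.157 = 82.157 deg


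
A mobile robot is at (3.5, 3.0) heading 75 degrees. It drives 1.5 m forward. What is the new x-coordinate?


x_new = x0 + d*cos(theta)
= 3.5 + 1.5*cos(75)
= 3.5 + 0.3882
= 3.8882


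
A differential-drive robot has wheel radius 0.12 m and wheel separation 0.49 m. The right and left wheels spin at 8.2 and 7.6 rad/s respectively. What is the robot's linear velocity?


vR = r*wR = 0.12*8.2 = 0.984 m/s
vL = r*wL = 0.12*7.6 = 0.912 m/s
v = (vR+vL)/2 = 0.948 m/s
omega = (vR-vL)/L = 0.1469 rad/s
linear velocity = 0.948 m/s


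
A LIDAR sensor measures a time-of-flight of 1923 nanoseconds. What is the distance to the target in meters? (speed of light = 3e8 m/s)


tof = 1923 ns = 1.923e-06 s
dist = c * tof / 2
= 3e8 * 1.923e-06 / 2
= 288.45 m


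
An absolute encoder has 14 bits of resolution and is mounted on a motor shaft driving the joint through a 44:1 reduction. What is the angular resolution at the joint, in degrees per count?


counts = 2^14 = 16384
effective counts at joint = 16384 * 44 = 720896
resolution = 360 / 720896
= 4.9938e-04 deg/count


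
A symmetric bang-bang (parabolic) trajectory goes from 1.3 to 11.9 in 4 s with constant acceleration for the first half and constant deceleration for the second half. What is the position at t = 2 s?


Symmetric rest-to-rest: each phase covers (pf-p0)/2 in time T/2. 0.5*a*(T/2)^2 = (pf-p0)/2 => a = 4*(pf-p0)/T^2
a = 4*(11.9-1.3)/4^2 = 2.65
t = 2 is in the acceleration phase (t <= T/2).
p = p0 + 0.5*a*t^2 = 1.3 + 0.5*2.65*2^2
= 6.6


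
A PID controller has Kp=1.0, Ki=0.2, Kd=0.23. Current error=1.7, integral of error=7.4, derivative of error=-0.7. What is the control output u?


u = Kp*e + Ki*int(e) + Kd*de/dt
= 1.0*1.7 + 0.2*7.4 + 0.23*(-0.7)
= 1.7 + 1.48 + -0.161
= 3.019


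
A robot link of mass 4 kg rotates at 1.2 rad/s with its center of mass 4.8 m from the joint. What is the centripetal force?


F = m * omega^2 * r
= 4 * 1.2^2 * 4.8
= 4 * 1.44 * 4.8
= 27.648 N


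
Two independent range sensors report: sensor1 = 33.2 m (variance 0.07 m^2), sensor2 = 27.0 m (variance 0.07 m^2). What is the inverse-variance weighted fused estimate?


w1 = (1/var1) / (1/var1 + 1/var2)
   = 14.2857 / (14.2857 + 14.2857) = 0.5
w2 = 1 - w1 = 0.5
fused = w1*s1 + w2*s2 = 16.6 + 13.5
= 30.1 m
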